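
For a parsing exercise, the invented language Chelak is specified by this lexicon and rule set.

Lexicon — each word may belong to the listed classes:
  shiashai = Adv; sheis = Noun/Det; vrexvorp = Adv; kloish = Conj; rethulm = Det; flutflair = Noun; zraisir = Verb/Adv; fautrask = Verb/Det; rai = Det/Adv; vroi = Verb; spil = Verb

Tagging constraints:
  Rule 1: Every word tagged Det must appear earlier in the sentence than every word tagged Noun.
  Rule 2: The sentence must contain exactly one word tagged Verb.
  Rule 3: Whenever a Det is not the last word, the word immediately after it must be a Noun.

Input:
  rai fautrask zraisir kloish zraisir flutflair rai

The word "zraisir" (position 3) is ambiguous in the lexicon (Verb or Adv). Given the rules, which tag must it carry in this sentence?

Adv

Candidates per position — 1:rai {Det,Adv}; 2:fautrask {Verb,Det}; 3:zraisir {Verb,Adv}; 4:kloish {Conj}; 5:zraisir {Verb,Adv}; 6:flutflair {Noun}; 7:rai {Det,Adv}.
Word 1 cannot be Det — rule 3 would then fail for every completion. It is Adv.
Word 2 cannot be Det — rule 3 would then fail for every completion. It is Verb.
Word 3 cannot be Verb — rule 2 would then fail for every completion. It is Adv.
Word 5 cannot be Verb — rule 2 would then fail for every completion. It is Adv.
Word 7 cannot be Det — rule 1 would then fail for every completion. It is Adv.
That leaves exactly one tagging: Adv Verb Adv Conj Adv Noun Adv.
Rule-by-rule: rule 1 holds; rule 2 holds; rule 3 holds.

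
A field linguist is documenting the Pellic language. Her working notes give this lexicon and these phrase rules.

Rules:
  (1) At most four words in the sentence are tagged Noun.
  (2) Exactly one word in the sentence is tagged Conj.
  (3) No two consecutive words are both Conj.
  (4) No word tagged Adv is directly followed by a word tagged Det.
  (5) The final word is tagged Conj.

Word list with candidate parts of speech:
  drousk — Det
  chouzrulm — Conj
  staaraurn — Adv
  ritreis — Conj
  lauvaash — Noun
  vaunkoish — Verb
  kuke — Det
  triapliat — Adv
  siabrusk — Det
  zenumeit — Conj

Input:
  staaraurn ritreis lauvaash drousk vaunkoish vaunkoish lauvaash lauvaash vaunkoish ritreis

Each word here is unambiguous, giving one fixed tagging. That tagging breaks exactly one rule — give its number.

Fixed tagging: Adv Conj Noun Det Verb Verb Noun Noun Verb Conj.
Checking each rule: R1 holds, R2 violated, R3 holds, R4 holds, R5 holds.
Only rule 2 fails.

2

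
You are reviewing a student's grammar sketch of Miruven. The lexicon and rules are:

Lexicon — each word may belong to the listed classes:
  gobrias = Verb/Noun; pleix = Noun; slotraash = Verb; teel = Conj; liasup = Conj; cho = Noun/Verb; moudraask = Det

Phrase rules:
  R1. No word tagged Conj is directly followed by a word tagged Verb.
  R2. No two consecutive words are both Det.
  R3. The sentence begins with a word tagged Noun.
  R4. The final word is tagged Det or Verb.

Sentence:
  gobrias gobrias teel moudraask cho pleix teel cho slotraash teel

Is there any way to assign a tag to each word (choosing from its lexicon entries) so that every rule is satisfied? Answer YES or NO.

NO

Candidates per position — 1:gobrias {Verb,Noun}; 2:gobrias {Verb,Noun}; 3:teel {Conj}; 4:moudraask {Det}; 5:cho {Noun,Verb}; 6:pleix {Noun}; 7:teel {Conj}; 8:cho {Noun,Verb}; 9:slotraash {Verb}; 10:teel {Conj}.
Rule 4 cannot be satisfied by any choice of tags from the lexicon.
So there is no consistent tagging.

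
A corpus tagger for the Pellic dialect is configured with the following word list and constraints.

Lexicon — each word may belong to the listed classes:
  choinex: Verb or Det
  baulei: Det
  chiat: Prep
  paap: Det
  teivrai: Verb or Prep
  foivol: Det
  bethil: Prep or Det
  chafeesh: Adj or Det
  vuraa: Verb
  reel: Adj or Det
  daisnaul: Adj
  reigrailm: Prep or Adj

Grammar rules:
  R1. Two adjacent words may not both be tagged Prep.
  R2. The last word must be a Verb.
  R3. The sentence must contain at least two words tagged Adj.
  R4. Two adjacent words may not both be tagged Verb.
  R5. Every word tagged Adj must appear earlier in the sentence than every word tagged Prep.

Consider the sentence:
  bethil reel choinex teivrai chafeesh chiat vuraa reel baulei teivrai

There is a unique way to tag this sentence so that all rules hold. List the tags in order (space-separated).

Candidates per position — 1:bethil {Prep,Det}; 2:reel {Adj,Det}; 3:choinex {Verb,Det}; 4:teivrai {Verb,Prep}; 5:chafeesh {Adj,Det}; 6:chiat {Prep}; 7:vuraa {Verb}; 8:reel {Adj,Det}; 9:baulei {Det}; 10:teivrai {Verb,Prep}.
At position 8, choosing Adj makes rule 5 impossible to satisfy; hence Det.
At position 10, choosing Prep makes rule 2 impossible to satisfy; hence Verb.
At position 2, choosing Det makes rule 3 impossible to satisfy; hence Adj.
At position 5, choosing Det makes rule 3 impossible to satisfy; hence Adj.
At position 1, choosing Prep makes rule 5 impossible to satisfy; hence Det.
At position 4, choosing Prep makes rule 5 impossible to satisfy; hence Verb.
At position 3, choosing Verb makes rule 4 impossible to satisfy; hence Det.
The only consistent sequence is: Det Adj Det Verb Adj Prep Verb Det Det Verb.
Verifying each rule — rule 1 ✓; rule 2 ✓; rule 3 ✓; rule 4 ✓; rule 5 ✓.

Det Adj Det Verb Adj Prep Verb Det Det Verb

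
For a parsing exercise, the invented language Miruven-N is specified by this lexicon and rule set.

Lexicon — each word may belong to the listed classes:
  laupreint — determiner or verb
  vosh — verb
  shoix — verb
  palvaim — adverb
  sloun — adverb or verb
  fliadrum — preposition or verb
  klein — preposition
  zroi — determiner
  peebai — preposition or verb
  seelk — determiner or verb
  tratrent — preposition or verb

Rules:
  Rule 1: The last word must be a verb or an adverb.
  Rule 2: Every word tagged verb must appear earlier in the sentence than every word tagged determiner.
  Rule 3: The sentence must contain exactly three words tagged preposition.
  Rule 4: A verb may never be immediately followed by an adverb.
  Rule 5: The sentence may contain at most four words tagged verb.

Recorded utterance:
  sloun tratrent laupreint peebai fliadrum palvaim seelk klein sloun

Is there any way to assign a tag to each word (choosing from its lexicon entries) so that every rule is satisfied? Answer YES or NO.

YES

Candidates per position — 1:sloun {adverb,verb}; 2:tratrent {preposition,verb}; 3:laupreint {determiner,verb}; 4:peebai {preposition,verb}; 5:fliadrum {preposition,verb}; 6:palvaim {adverb}; 7:seelk {determiner,verb}; 8:klein {preposition}; 9:sloun {adverb,verb}.
One satisfying assignment: verb preposition verb verb preposition adverb determiner preposition adverb.
Verifying each rule — rule 1 ✓; rule 2 ✓; rule 3 ✓; rule 4 ✓; rule 5 ✓.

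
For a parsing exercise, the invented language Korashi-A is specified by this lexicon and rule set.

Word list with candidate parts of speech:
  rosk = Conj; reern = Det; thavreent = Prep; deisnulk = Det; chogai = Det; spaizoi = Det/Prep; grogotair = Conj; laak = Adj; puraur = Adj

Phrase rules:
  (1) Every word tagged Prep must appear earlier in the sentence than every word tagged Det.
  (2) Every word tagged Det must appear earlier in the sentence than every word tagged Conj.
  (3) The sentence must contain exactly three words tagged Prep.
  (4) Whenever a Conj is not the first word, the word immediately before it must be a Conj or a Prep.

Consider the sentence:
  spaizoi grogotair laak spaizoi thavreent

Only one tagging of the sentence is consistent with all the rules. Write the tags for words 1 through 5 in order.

Candidates per position — 1:spaizoi {Det,Prep}; 2:grogotair {Conj}; 3:laak {Adj}; 4:spaizoi {Det,Prep}; 5:thavreent {Prep}.
Position 1: Det is ruled out by rule 1; that leaves Prep.
Position 4: Det is ruled out by rule 1; that leaves Prep.
The only consistent sequence is: Prep Conj Adj Prep Prep.
Verifying each rule — rule 1 ok; rule 2 ok; rule 3 ok; rule 4 ok.

Prep Conj Adj Prep Prep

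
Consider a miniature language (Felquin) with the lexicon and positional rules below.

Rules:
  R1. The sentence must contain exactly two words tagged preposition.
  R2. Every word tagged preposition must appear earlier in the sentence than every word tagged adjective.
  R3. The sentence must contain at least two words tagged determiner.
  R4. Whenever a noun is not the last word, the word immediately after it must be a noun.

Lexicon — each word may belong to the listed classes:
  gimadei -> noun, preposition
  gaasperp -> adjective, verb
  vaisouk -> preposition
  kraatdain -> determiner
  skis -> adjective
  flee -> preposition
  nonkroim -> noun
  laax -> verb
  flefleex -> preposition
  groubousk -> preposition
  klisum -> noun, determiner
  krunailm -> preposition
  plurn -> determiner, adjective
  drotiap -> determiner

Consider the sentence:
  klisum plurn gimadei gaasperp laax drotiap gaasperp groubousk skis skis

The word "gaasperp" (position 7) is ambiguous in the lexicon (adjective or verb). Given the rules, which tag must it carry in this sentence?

Candidates per position — 1:klisum {noun,determiner}; 2:plurn {determiner,adjective}; 3:gimadei {noun,preposition}; 4:gaasperp {adjective,verb}; 5:laax {verb}; 6:drotiap {determiner}; 7:gaasperp {adjective,verb}; 8:groubousk {preposition}; 9:skis {adjective}; 10:skis {adjective}.
If word 1 were noun, no tagging could satisfy rule 4; so word 1 is determiner.
If word 2 were adjective, no tagging could satisfy rule 2; so word 2 is determiner.
If word 3 were noun, no tagging could satisfy rule 1; so word 3 is preposition.
If word 4 were adjective, no tagging could satisfy rule 2; so word 4 is verb.
If word 7 were adjective, no tagging could satisfy rule 2; so word 7 is verb.
So the tagging must be: determiner determiner preposition verb verb determiner verb preposition adjective adjective.
Check: rule 1 ok; rule 2 ok; rule 3 ok; rule 4 ok.

verb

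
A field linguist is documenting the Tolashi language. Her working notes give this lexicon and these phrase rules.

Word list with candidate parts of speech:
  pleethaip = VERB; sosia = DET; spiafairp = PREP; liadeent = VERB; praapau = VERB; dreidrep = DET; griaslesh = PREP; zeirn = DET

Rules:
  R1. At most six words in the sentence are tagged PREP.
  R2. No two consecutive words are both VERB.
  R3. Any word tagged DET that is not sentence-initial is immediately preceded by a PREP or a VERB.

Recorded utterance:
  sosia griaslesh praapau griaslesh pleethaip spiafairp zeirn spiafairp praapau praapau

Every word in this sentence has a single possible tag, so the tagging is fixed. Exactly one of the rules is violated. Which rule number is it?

Fixed tagging: DET PREP VERB PREP VERB PREP DET PREP VERB VERB.
Checking each rule: R1 holds, R2 violated, R3 holds.
Only rule 2 fails.

2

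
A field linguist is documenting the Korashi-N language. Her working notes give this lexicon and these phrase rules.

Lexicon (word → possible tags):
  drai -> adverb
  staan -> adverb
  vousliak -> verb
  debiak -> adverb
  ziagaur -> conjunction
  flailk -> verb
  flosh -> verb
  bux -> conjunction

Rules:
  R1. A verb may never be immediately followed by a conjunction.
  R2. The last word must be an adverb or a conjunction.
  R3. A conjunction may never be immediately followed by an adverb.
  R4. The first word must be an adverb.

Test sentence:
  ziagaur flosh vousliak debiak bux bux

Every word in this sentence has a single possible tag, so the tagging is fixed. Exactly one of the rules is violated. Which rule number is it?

Fixed tagging: conjunction verb verb adverb conjunction conjunction.
Rule check: R1 pass, R2 pass, R3 pass, R4 fail.
Only rule 4 fails.

4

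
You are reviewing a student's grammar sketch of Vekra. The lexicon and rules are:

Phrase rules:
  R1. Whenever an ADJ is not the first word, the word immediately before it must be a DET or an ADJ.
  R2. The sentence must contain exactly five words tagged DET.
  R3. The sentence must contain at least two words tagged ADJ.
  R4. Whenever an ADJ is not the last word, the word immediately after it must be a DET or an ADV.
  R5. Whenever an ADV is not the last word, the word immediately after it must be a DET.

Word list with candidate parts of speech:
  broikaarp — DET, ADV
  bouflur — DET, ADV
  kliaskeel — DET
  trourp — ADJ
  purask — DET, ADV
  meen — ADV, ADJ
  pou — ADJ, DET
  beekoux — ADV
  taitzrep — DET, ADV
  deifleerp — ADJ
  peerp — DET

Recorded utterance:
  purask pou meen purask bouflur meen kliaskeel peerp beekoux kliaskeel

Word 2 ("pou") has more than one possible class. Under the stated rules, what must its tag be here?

DET

Candidates per position — 1:purask {DET,ADV}; 2:pou {ADJ,DET}; 3:meen {ADV,ADJ}; 4:purask {DET,ADV}; 5:bouflur {DET,ADV}; 6:meen {ADV,ADJ}; 7:kliaskeel {DET}; 8:peerp {DET}; 9:beekoux {ADV}; 10:kliaskeel {DET}.
Word 5 cannot be ADV — rule 5 would then fail for every completion. It is DET.
Position 2: the remaining choice is settled jointly with positions 1, 3, 4, 6 — only DET at position 2 is part of a tagging that satisfies every rule.
So the tagging must be: ADV DET ADJ ADV DET ADJ DET DET ADV DET.
Rule-by-rule: rule 1 holds; rule 2 holds; rule 3 holds; rule 4 holds; rule 5 holds.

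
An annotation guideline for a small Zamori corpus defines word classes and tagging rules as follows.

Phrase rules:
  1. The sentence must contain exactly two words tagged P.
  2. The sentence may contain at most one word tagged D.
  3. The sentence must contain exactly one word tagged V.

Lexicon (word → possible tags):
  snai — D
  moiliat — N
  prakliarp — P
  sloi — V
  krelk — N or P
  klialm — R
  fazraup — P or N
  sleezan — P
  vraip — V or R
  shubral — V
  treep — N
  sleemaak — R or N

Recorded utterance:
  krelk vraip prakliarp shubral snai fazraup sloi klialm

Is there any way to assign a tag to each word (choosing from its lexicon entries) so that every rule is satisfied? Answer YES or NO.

NO

Candidates per position — 1:krelk {N,P}; 2:vraip {V,R}; 3:prakliarp {P}; 4:shubral {V}; 5:snai {D}; 6:fazraup {P,N}; 7:sloi {V}; 8:klialm {R}.
Rule 3 cannot be satisfied by any choice of tags from the lexicon.
So there is no consistent tagging.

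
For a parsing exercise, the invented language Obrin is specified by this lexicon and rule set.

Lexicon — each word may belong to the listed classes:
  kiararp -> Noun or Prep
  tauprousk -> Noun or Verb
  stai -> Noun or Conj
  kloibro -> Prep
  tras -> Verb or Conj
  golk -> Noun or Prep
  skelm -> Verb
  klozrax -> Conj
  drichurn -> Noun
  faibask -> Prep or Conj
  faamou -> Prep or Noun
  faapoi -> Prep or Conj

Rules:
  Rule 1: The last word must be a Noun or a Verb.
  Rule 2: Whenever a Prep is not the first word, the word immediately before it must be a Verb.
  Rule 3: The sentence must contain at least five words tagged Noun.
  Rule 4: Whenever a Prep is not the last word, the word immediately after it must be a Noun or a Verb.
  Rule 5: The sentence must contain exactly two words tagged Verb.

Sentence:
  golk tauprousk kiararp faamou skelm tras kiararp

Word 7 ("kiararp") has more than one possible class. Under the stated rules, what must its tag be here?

Candidates per position — 1:golk {Noun,Prep}; 2:tauprousk {Noun,Verb}; 3:kiararp {Noun,Prep}; 4:faamou {Prep,Noun}; 5:skelm {Verb}; 6:tras {Verb,Conj}; 7:kiararp {Noun,Prep}.
If word 1 were Prep, no tagging could satisfy rule 3; so word 1 is Noun.
If word 2 were Verb, no tagging could satisfy rule 3; so word 2 is Noun.
If word 3 were Prep, no tagging could satisfy rule 2; so word 3 is Noun.
If word 4 were Prep, no tagging could satisfy rule 2; so word 4 is Noun.
If word 6 were Conj, no tagging could satisfy rule 5; so word 6 is Verb.
If word 7 were Prep, no tagging could satisfy rule 1; so word 7 is Noun.
The only consistent sequence is: Noun Noun Noun Noun Verb Verb Noun.
Checking: rule 1 satisfied; rule 2 satisfied; rule 3 satisfied; rule 4 satisfied; rule 5 satisfied.

Noun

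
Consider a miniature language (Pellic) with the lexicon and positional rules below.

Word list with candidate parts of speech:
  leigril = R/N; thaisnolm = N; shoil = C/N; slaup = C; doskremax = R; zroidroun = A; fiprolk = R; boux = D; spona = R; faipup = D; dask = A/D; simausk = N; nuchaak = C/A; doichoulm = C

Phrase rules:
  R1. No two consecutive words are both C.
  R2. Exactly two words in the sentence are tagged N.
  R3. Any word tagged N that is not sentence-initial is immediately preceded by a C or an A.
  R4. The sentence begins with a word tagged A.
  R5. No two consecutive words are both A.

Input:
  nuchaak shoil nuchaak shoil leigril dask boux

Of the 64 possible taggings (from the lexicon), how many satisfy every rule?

6

Candidates per position — 1:nuchaak {C,A}; 2:shoil {C,N}; 3:nuchaak {C,A}; 4:shoil {C,N}; 5:leigril {R,N}; 6:dask {A,D}; 7:boux {D}.
There are 64 candidate sequences in total.
Checking each against the rules leaves 6 sequences.
Count = 6.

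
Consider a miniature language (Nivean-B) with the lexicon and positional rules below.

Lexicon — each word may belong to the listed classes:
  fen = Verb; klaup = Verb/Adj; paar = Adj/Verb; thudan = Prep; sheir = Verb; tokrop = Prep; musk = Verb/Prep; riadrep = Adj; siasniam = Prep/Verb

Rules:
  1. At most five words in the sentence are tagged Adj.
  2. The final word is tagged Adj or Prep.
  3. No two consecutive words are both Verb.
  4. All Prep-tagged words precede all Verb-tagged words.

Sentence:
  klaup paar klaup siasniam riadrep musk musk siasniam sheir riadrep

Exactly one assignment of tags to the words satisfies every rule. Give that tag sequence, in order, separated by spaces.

Adj Adj Adj Prep Adj Prep Prep Prep Verb Adj

Candidates per position — 1:klaup {Verb,Adj}; 2:paar {Adj,Verb}; 3:klaup {Verb,Adj}; 4:siasniam {Prep,Verb}; 5:riadrep {Adj}; 6:musk {Verb,Prep}; 7:musk {Verb,Prep}; 8:siasniam {Prep,Verb}; 9:sheir {Verb}; 10:riadrep {Adj}.
Position 8: tagging it Verb would leave rule 3 unsatisfiable, so it must be Prep.
Position 1: tagging it Verb would leave rule 4 unsatisfiable, so it must be Adj.
Position 2: tagging it Verb would leave rule 4 unsatisfiable, so it must be Adj.
Position 3: tagging it Verb would leave rule 4 unsatisfiable, so it must be Adj.
Position 4: tagging it Verb would leave rule 4 unsatisfiable, so it must be Prep.
Position 6: tagging it Verb would leave rule 4 unsatisfiable, so it must be Prep.
Position 7: tagging it Verb would leave rule 4 unsatisfiable, so it must be Prep.
That leaves exactly one tagging: Adj Adj Adj Prep Adj Prep Prep Prep Verb Adj.
Verifying each rule — rule 1 ✓; rule 2 ✓; rule 3 ✓; rule 4 ✓.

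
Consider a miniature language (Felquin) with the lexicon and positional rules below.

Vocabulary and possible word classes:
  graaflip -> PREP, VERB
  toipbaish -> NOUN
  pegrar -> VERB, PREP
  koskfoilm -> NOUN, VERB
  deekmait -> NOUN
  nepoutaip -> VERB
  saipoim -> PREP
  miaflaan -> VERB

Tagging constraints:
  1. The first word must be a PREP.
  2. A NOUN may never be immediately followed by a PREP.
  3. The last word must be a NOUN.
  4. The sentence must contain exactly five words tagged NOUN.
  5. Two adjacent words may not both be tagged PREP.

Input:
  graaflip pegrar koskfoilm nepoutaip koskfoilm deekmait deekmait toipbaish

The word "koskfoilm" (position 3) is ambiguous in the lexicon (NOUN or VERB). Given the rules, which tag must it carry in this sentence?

Candidates per position — 1:graaflip {PREP,VERB}; 2:pegrar {VERB,PREP}; 3:koskfoilm {NOUN,VERB}; 4:nepoutaip {VERB}; 5:koskfoilm {NOUN,VERB}; 6:deekmait {NOUN}; 7:deekmait {NOUN}; 8:toipbaish {NOUN}.
Word 1 cannot be VERB — rule 1 would then fail for every completion. It is PREP.
Word 2 cannot be PREP — rule 5 would then fail for every completion. It is VERB.
Word 3 cannot be VERB — rule 4 would then fail for every completion. It is NOUN.
Word 5 cannot be VERB — rule 4 would then fail for every completion. It is NOUN.
That leaves exactly one tagging: PREP VERB NOUN VERB NOUN NOUN NOUN NOUN.
Checking: rule 1 ok; rule 2 ok; rule 3 ok; rule 4 ok; rule 5 ok.

NOUN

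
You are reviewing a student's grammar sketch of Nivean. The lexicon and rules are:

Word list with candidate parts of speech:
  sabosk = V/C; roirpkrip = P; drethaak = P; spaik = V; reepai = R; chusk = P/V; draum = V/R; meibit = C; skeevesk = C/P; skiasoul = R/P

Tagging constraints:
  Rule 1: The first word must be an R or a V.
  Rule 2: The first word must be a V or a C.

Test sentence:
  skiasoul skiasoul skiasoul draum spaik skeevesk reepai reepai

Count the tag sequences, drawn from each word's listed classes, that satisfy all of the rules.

Candidates per position — 1:skiasoul {R,P}; 2:skiasoul {R,P}; 3:skiasoul {R,P}; 4:draum {V,R}; 5:spaik {V}; 6:skeevesk {C,P}; 7:reepai {R}; 8:reepai {R}.
There are 32 candidate sequences in total.
Rule 2 cannot be satisfied by any choice of tags from the lexicon.
So there is no consistent tagging.
Count = 0.

0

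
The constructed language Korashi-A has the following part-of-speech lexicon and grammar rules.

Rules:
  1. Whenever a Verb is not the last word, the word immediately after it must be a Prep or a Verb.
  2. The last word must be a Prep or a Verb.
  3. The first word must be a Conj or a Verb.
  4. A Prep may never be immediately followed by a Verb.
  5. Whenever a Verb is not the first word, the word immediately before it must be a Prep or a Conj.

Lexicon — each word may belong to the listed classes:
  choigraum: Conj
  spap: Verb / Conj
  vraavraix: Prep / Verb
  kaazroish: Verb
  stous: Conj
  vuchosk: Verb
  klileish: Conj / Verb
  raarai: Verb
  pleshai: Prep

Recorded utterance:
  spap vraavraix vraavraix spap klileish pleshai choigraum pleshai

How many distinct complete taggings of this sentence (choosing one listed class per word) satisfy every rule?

Candidates per position — 1:spap {Verb,Conj}; 2:vraavraix {Prep,Verb}; 3:vraavraix {Prep,Verb}; 4:spap {Verb,Conj}; 5:klileish {Conj,Verb}; 6:pleshai {Prep}; 7:choigraum {Conj}; 8:pleshai {Prep}.
There are 32 candidate sequences in total.
Checking each against the rules leaves 6 sequences.
Count = 6.

6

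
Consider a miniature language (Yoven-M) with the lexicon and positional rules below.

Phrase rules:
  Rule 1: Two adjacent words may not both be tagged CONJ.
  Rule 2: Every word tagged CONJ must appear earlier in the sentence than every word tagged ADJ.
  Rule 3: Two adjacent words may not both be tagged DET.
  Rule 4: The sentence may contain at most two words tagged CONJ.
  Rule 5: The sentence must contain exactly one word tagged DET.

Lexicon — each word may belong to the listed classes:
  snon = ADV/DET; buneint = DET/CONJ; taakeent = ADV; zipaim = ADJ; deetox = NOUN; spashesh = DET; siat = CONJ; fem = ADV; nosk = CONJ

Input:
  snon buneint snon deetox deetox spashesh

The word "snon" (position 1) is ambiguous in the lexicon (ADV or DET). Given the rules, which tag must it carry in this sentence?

Candidates per position — 1:snon {ADV,DET}; 2:buneint {DET,CONJ}; 3:snon {ADV,DET}; 4:deetox {NOUN}; 5:deetox {NOUN}; 6:spashesh {DET}.
If word 1 were DET, no tagging could satisfy rule 5; so word 1 is ADV.
If word 2 were DET, no tagging could satisfy rule 5; so word 2 is CONJ.
If word 3 were DET, no tagging could satisfy rule 5; so word 3 is ADV.
So the tagging must be: ADV CONJ ADV NOUN NOUN DET.
Verifying each rule — rule 1 ✓; rule 2 ✓; rule 3 ✓; rule 4 ✓; rule 5 ✓.

ADV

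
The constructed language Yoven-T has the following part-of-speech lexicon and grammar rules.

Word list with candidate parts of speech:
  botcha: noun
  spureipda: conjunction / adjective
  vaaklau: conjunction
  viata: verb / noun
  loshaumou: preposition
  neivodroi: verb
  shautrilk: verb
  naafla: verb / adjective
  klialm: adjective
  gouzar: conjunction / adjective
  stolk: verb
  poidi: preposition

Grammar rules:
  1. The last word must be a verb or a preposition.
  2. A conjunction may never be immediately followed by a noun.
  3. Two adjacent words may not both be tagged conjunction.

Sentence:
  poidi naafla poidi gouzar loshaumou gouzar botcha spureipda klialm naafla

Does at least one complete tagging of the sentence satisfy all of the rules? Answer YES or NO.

YES

Candidates per position — 1:poidi {preposition}; 2:naafla {verb,adjective}; 3:poidi {preposition}; 4:gouzar {conjunction,adjective}; 5:loshaumou {preposition}; 6:gouzar {conjunction,adjective}; 7:botcha {noun}; 8:spureipda {conjunction,adjective}; 9:klialm {adjective}; 10:naafla {verb,adjective}.
One satisfying assignment: preposition verb preposition adjective preposition adjective noun conjunction adjective verb.
Checking: rule 1 holds; rule 2 holds; rule 3 holds.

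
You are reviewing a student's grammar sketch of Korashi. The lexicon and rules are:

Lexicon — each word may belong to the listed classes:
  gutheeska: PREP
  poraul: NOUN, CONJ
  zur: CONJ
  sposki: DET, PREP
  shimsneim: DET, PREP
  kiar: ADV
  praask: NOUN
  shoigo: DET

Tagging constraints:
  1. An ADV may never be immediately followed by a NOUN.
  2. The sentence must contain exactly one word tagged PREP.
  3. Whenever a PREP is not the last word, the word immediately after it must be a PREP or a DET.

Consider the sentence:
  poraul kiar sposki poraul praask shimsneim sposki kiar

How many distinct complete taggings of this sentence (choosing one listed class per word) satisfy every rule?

Candidates per position — 1:poraul {NOUN,CONJ}; 2:kiar {ADV}; 3:sposki {DET,PREP}; 4:poraul {NOUN,CONJ}; 5:praask {NOUN}; 6:shimsneim {DET,PREP}; 7:sposki {DET,PREP}; 8:kiar {ADV}.
There are 32 candidate sequences in total.
The sequences that satisfy every rule: NOUN ADV DET NOUN NOUN PREP DET ADV; NOUN ADV DET CONJ NOUN PREP DET ADV; CONJ ADV DET NOUN NOUN PREP DET ADV; CONJ ADV DET CONJ NOUN PREP DET ADV.
Count = 4.

4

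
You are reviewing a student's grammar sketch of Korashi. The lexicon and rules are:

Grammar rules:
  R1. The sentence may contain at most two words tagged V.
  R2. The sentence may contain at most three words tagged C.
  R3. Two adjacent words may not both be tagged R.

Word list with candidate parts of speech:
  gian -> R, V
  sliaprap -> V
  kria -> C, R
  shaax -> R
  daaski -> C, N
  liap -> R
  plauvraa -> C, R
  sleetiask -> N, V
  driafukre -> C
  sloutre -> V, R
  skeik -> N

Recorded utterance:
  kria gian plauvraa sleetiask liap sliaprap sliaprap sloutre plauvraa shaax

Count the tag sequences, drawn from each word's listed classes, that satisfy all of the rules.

1

Candidates per position — 1:kria {C,R}; 2:gian {R,V}; 3:plauvraa {C,R}; 4:sleetiask {N,V}; 5:liap {R}; 6:sliaprap {V}; 7:sliaprap {V}; 8:sloutre {V,R}; 9:plauvraa {C,R}; 10:shaax {R}.
There are 64 candidate sequences in total.
The sequences that satisfy every rule: C R C N R V V R C R.
Count = 1.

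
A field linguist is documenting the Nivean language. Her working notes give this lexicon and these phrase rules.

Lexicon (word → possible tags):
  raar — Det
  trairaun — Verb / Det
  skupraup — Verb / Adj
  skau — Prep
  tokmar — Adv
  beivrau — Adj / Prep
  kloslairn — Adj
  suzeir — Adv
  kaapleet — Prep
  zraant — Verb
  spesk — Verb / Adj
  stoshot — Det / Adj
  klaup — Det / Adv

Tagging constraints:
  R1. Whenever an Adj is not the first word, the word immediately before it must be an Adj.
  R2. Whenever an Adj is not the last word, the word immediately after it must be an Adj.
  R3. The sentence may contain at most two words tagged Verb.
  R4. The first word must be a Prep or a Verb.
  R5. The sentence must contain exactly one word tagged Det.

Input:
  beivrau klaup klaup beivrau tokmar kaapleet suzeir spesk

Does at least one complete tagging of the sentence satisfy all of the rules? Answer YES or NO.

YES

Candidates per position — 1:beivrau {Adj,Prep}; 2:klaup {Det,Adv}; 3:klaup {Det,Adv}; 4:beivrau {Adj,Prep}; 5:tokmar {Adv}; 6:kaapleet {Prep}; 7:suzeir {Adv}; 8:spesk {Verb,Adj}.
One satisfying assignment: Prep Det Adv Prep Adv Prep Adv Verb.
Rule-by-rule: rule 1 ok; rule 2 ok; rule 3 ok; rule 4 ok; rule 5 ok.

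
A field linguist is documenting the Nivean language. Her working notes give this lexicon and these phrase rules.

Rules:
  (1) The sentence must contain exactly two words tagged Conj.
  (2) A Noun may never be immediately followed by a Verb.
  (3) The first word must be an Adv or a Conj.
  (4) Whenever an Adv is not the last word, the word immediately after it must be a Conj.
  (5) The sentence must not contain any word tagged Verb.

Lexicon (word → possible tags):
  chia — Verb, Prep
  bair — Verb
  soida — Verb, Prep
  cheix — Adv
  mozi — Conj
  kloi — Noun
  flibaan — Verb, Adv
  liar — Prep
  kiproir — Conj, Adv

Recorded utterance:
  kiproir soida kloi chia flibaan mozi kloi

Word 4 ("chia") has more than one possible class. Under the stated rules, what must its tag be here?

Prep

Candidates per position — 1:kiproir {Conj,Adv}; 2:soida {Verb,Prep}; 3:kloi {Noun}; 4:chia {Verb,Prep}; 5:flibaan {Verb,Adv}; 6:mozi {Conj}; 7:kloi {Noun}.
Position 1: tagging it Adv would leave rule 1 unsatisfiable, so it must be Conj.
Position 2: tagging it Verb would leave rule 5 unsatisfiable, so it must be Prep.
Position 4: tagging it Verb would leave rule 2 unsatisfiable, so it must be Prep.
Position 5: tagging it Verb would leave rule 5 unsatisfiable, so it must be Adv.
So the tagging must be: Conj Prep Noun Prep Adv Conj Noun.
Check: rule 1 satisfied; rule 2 satisfied; rule 3 satisfied; rule 4 satisfied; rule 5 satisfied.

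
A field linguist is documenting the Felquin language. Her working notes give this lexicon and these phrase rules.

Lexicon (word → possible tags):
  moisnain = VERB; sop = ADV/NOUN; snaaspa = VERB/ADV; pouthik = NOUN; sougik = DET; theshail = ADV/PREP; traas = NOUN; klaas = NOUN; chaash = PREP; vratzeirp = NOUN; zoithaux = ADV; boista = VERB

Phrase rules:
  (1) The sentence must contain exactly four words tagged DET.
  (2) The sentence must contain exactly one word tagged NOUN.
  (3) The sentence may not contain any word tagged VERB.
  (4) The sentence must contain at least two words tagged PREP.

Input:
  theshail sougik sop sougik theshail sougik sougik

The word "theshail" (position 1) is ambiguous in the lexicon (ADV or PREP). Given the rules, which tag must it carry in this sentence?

PREP

Candidates per position — 1:theshail {ADV,PREP}; 2:sougik {DET}; 3:sop {ADV,NOUN}; 4:sougik {DET}; 5:theshail {ADV,PREP}; 6:sougik {DET}; 7:sougik {DET}.
Word 1 cannot be ADV — rule 4 would then fail for every completion. It is PREP.
Word 3 cannot be ADV — rule 2 would then fail for every completion. It is NOUN.
Word 5 cannot be ADV — rule 4 would then fail for every completion. It is PREP.
The only consistent sequence is: PREP DET NOUN DET PREP DET DET.
Rule-by-rule: rule 1 satisfied; rule 2 satisfied; rule 3 satisfied; rule 4 satisfied.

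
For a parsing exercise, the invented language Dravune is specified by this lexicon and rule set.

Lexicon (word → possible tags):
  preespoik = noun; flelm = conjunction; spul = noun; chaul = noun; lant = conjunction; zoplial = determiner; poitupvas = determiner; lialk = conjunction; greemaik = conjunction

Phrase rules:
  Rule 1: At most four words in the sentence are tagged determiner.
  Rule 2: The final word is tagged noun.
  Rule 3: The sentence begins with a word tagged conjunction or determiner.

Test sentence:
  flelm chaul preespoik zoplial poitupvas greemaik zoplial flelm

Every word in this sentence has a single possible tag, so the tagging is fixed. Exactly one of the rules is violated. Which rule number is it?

Fixed tagging: conjunction noun noun determiner determiner conjunction determiner conjunction.
Checking each rule: R1 ✓, R2 ✗, R3 ✓.
Only rule 2 fails.

2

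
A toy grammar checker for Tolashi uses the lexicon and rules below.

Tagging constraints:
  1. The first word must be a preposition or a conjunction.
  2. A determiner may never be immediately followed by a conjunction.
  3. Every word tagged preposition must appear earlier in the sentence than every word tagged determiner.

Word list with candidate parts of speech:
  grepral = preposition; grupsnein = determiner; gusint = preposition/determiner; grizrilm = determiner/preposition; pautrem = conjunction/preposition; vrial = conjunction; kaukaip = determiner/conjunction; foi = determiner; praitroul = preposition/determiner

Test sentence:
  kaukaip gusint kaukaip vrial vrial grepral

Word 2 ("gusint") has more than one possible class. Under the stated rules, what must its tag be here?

preposition

Candidates per position — 1:kaukaip {determiner,conjunction}; 2:gusint {preposition,determiner}; 3:kaukaip {determiner,conjunction}; 4:vrial {conjunction}; 5:vrial {conjunction}; 6:grepral {preposition}.
Position 1: tagging it determiner would leave rule 1 unsatisfiable, so it must be conjunction.
Position 2: tagging it determiner would leave rule 2 unsatisfiable, so it must be preposition.
Position 3: tagging it determiner would leave rule 2 unsatisfiable, so it must be conjunction.
The unique satisfying tagging is: conjunction preposition conjunction conjunction conjunction preposition.
Verifying each rule — rule 1 ok; rule 2 ok; rule 3 ok.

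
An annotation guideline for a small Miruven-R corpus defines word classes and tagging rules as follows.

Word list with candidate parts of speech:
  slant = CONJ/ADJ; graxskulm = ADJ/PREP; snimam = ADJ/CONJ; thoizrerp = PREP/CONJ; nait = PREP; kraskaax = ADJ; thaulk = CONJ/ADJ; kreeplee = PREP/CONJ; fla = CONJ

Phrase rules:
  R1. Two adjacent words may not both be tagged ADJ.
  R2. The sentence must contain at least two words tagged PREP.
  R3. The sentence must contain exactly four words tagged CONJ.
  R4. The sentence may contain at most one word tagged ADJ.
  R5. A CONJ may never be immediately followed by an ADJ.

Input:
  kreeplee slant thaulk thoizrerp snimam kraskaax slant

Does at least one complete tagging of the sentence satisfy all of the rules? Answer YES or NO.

Candidates per position — 1:kreeplee {PREP,CONJ}; 2:slant {CONJ,ADJ}; 3:thaulk {CONJ,ADJ}; 4:thoizrerp {PREP,CONJ}; 5:snimam {ADJ,CONJ}; 6:kraskaax {ADJ}; 7:slant {CONJ,ADJ}.
Every candidate sequence violates at least one rule; no consistent tagging exists.

NO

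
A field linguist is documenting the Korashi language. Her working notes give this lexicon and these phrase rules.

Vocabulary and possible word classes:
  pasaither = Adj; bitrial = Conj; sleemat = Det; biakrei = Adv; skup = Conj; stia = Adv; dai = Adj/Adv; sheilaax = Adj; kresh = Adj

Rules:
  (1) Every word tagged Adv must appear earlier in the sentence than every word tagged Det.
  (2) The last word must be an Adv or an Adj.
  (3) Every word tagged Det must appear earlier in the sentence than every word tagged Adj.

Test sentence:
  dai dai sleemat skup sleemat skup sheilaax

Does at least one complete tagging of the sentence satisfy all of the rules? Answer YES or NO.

YES

Candidates per position — 1:dai {Adj,Adv}; 2:dai {Adj,Adv}; 3:sleemat {Det}; 4:skup {Conj}; 5:sleemat {Det}; 6:skup {Conj}; 7:sheilaax {Adj}.
One satisfying assignment: Adv Adv Det Conj Det Conj Adj.
Rule-by-rule: rule 1 satisfied; rule 2 satisfied; rule 3 satisfied.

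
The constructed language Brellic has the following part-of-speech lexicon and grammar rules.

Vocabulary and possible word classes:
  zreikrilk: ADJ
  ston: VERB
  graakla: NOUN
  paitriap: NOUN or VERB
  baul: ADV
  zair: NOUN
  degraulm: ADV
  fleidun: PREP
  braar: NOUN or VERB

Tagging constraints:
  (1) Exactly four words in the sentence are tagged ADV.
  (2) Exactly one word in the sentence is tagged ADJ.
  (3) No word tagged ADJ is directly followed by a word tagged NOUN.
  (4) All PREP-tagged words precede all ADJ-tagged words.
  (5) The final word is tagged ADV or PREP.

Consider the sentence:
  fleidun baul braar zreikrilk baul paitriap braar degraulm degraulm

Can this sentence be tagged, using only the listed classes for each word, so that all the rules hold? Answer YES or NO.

YES

Candidates per position — 1:fleidun {PREP}; 2:baul {ADV}; 3:braar {NOUN,VERB}; 4:zreikrilk {ADJ}; 5:baul {ADV}; 6:paitriap {NOUN,VERB}; 7:braar {NOUN,VERB}; 8:degraulm {ADV}; 9:degraulm {ADV}.
One satisfying assignment: PREP ADV VERB ADJ ADV VERB NOUN ADV ADV.
Verifying each rule — rule 1 ✓; rule 2 ✓; rule 3 ✓; rule 4 ✓; rule 5 ✓.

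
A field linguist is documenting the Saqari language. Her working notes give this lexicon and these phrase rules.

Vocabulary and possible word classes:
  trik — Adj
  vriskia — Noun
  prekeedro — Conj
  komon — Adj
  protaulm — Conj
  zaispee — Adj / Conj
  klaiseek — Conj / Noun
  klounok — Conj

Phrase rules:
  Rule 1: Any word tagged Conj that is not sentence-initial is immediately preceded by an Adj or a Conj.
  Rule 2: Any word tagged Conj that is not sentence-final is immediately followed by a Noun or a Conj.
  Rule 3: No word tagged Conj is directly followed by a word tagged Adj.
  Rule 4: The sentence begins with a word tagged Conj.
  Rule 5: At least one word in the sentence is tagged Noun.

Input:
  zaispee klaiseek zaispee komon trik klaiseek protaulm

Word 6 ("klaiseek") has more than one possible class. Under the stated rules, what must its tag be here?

Candidates per position — 1:zaispee {Adj,Conj}; 2:klaiseek {Conj,Noun}; 3:zaispee {Adj,Conj}; 4:komon {Adj}; 5:trik {Adj}; 6:klaiseek {Conj,Noun}; 7:protaulm {Conj}.
At position 1, choosing Adj makes rule 4 impossible to satisfy; hence Conj.
At position 2, choosing Conj makes rule 2 impossible to satisfy; hence Noun.
At position 3, choosing Conj makes rule 1 impossible to satisfy; hence Adj.
At position 6, choosing Noun makes rule 1 impossible to satisfy; hence Conj.
That leaves exactly one tagging: Conj Noun Adj Adj Adj Conj Conj.
Verifying each rule — rule 1 satisfied; rule 2 satisfied; rule 3 satisfied; rule 4 satisfied; rule 5 satisfied.

Conj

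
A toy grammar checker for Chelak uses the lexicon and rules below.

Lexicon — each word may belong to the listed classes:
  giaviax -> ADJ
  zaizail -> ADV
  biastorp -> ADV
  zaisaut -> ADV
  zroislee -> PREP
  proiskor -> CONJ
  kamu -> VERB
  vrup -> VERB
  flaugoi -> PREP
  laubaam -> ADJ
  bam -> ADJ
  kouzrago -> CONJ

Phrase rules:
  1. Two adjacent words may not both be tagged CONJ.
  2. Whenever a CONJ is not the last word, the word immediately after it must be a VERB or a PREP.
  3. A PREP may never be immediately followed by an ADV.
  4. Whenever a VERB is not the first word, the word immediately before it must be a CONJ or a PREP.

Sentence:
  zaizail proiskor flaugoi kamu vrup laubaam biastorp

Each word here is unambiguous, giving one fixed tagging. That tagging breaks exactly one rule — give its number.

4

Fixed tagging: ADV CONJ PREP VERB VERB ADJ ADV.
Applying the rules: R1 pass, R2 pass, R3 pass, R4 fail.
Only rule 4 fails.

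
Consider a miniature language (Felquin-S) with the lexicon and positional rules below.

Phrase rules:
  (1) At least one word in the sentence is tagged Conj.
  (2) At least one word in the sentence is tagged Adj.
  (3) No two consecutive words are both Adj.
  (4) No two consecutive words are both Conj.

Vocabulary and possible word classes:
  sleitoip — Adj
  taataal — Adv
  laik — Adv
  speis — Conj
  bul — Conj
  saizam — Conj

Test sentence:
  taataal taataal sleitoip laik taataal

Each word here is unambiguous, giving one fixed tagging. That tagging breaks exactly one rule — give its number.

1

Fixed tagging: Adv Adv Adj Adv Adv.
Checking each rule: R1 fail, R2 pass, R3 pass, R4 pass.
Only rule 1 fails.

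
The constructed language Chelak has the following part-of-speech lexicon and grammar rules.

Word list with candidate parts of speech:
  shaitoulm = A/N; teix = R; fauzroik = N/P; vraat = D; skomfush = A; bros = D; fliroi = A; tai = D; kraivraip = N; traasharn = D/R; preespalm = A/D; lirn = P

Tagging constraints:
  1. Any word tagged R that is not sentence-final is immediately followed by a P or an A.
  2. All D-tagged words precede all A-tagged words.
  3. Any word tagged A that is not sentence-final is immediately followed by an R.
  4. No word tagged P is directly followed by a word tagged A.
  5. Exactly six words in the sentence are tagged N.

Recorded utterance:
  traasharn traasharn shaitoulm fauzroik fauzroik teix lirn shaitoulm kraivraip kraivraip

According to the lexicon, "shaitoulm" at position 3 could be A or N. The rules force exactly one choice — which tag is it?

Candidates per position — 1:traasharn {D,R}; 2:traasharn {D,R}; 3:shaitoulm {A,N}; 4:fauzroik {N,P}; 5:fauzroik {N,P}; 6:teix {R}; 7:lirn {P}; 8:shaitoulm {A,N}; 9:kraivraip {N}; 10:kraivraip {N}.
If word 1 were R, no tagging could satisfy rule 1; so word 1 is D.
If word 3 were A, no tagging could satisfy rule 3; so word 3 is N.
If word 4 were P, no tagging could satisfy rule 5; so word 4 is N.
If word 5 were P, no tagging could satisfy rule 5; so word 5 is N.
If word 8 were A, no tagging could satisfy rule 3; so word 8 is N.
If word 2 were R, no tagging could satisfy rule 1; so word 2 is D.
So the tagging must be: D D N N N R P N N N.
Check: rule 1 ✓; rule 2 ✓; rule 3 ✓; rule 4 ✓; rule 5 ✓.

N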